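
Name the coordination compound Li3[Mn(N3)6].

lithium hexaazidomanganate(III)

The 3 lithium counter-ions carry a total charge of +3, so each complex ion is 3−.
Ligand charges: 6×azido (-1 each); total -6. So Mn + (-6) = 3−, giving Mn = +3.
The complex ion is anionic, so manganese takes the -ate form manganate(III).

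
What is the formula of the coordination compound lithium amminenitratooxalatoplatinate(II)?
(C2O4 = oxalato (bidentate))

Ligands: 1 ammine (NH3, neutral), 1 oxalato (C2O4, -2), 1 nitrato (NO3, -1). Ligand charge sum = -3.
Charge balance with lithium (+1) requires 1 complex ion per 1 lithium.

Li[Pt(C2O4)(NH3)(NO3)]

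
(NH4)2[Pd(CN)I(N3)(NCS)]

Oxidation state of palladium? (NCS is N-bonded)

2 ammonium outside the brackets (+1 each) → the complex ion is 2−.
Ligand charges: 1×I = -1; 1×CN = -1; 1×N3 = -1; 1×NCS = -1; sum -4.
Pd + (-4) = 2− ⇒ Pd is +2.

+2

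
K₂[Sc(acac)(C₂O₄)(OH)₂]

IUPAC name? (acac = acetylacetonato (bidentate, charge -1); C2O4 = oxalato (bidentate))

potassium (acetylacetonato)dihydroxooxalatoscandate(III)

The 2 potassium counter-ions carry a total charge of +2, so each complex ion is 2−.
Ligand charges: 2×hydroxo (-1 each), 1×acetylacetonato (-1 each), 1×oxalato (-2 each); total -5. So Sc + (-5) = 2−, giving Sc = +3.
The complex ion is anionic, so scandium takes the -ate form scandate(III).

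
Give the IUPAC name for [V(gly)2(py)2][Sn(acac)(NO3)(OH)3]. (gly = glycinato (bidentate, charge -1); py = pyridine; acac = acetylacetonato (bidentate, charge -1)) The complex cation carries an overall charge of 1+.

bis(glycinato)bis(pyridine)vanadium(III) (acetylacetonato)trihydroxonitratostannate(IV)

Both ions are complex: the cation is named first with the plain metal name, the anion second with the -ate form; each ion's ligands are alphabetised independently.
The complex cation is given as 1+; its ligand charges sum to -2, so V = +3.
A 1:1 salt means the anion carries the equal and opposite charge, 1−.
Anion: ligand charges sum to -5; for the ion to be 1−, Sn = +4.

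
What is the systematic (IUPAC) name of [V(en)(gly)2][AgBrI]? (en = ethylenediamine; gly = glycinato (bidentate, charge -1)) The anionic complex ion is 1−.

(ethylenediamine)bis(glycinato)vanadium(III) bromoiodoargentate(I)

The complex anion is given as 1−; its ligand charges sum to -2, so Ag = +1.
A 1:1 salt means the cation carries the equal and opposite charge, 1+.
Cation: ligand charges sum to -2; for the ion to be 1+, V = +3.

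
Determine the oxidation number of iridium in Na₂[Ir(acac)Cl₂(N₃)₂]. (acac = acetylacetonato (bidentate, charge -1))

2 sodium outside the brackets (+1 each) → the complex ion is 2−.
Ligand charges: 2×Cl = -2; 1×acac = -1; 2×N3 = -2; sum -5.
Ir + (-5) = 2− ⇒ Ir is +3.

+3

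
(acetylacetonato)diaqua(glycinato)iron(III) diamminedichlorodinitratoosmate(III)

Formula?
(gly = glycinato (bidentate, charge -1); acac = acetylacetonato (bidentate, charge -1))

[Fe(acac)(gly)(H2O)2][OsCl2(NH3)2(NO3)2]

Cation [Fe…]: ligand charges -2, Fe(III) ⇒ ion charge 1+.
Anion [Os…]: ligand charges -4, Os(III) ⇒ ion charge 1−.
One 1+ cation balances one 1− anion.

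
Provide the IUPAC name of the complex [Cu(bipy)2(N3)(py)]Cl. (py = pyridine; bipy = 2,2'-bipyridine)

azidobis(2,2'-bipyridine)(pyridine)copper(II) chloride

The 1 chloride counter-ion carries a total charge of -1, so each complex ion is 1+.
Ligand charges: 1×pyridine (neutral), 1×azido (-1 each), 2×2,2'-bipyridine (neutral); total -1. So Cu + (-1) = 1+, giving Cu = +2.
Ligands are named alphabetically: azido before bipyridine before pyridine.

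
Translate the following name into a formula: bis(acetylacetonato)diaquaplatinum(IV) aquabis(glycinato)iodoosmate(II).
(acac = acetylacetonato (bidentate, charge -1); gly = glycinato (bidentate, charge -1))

[Pt(acac)2(H2O)2][Os(gly)2(H2O)I]2

Cation [Pt…]: ligand charges -2, Pt(IV) ⇒ ion charge 2+.
Anion [Os…]: ligand charges -3, Os(II) ⇒ ion charge 1−.
One 2+ cation requires 2 of the 1− anion.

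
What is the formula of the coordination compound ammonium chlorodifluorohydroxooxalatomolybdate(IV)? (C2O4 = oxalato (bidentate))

(NH4)2[Mo(C2O4)ClF2(OH)]

Ligands: 1 hydroxo (OH, -1), 2 fluoro (F, -1), 1 chloro (Cl, -1), 1 oxalato (C2O4, -2). Ligand charge sum = -6.
Charge balance with ammonium (+1) requires 1 complex ion per 2 ammonium.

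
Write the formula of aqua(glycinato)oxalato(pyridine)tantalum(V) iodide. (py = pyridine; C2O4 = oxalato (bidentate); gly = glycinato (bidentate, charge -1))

Ligands: 1 pyridine (py, neutral), 1 aqua (H2O, neutral), 1 oxalato (C2O4, -2), 1 glycinato (gly, -1). Ligand charge sum = -3.
With Ta in oxidation state +5, the complex ion is [Ta...]^2+.
Charge balance with iodide (-1) requires 1 complex ion per 2 iodide.

[Ta(C2O4)(gly)(H2O)(py)]I2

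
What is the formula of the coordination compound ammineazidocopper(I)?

Ligands: 1 azido (N3, -1), 1 ammine (NH3, neutral). Ligand charge sum = -1.
With Cu in oxidation state +1, the complex ion is [Cu...].

[Cu(N3)(NH3)]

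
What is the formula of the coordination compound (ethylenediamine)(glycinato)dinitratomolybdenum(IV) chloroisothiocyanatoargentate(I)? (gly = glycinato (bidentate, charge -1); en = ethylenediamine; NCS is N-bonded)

[Mo(en)(gly)(NO3)2][AgCl(NCS)]

Cation [Mo…]: ligand charges -3, Mo(IV) ⇒ ion charge 1+.
Anion [Ag…]: ligand charges -2, Ag(I) ⇒ ion charge 1−.
One 1+ cation balances one 1− anion.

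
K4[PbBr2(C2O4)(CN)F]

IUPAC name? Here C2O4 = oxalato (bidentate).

potassium dibromocyanofluorooxalatoplumbate(II)

The 4 potassium counter-ions carry a total charge of +4, so each complex ion is 4−.
Ligand charges: 1×oxalato (-2 each), 2×bromo (-1 each), 1×fluoro (-1 each), 1×cyano (-1 each); total -6. So Pb + (-6) = 4−, giving Pb = +2.
Ligands are named alphabetically: bromo before cyano before fluoro before oxalato.
The complex ion is anionic, so lead takes the -ate form plumbate(II).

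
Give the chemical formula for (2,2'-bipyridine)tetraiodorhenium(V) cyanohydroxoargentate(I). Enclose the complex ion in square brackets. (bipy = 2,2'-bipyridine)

[Re(bipy)I4][Ag(CN)(OH)]

Cation [Re…]: ligand charges -4, Re(V) ⇒ ion charge 1+.
Anion [Ag…]: ligand charges -2, Ag(I) ⇒ ion charge 1−.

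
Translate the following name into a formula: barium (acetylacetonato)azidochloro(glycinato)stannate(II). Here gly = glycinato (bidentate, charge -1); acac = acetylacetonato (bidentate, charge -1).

Ligands: 1 chloro (Cl, -1), 1 glycinato (gly, -1), 1 azido (N3, -1), 1 acetylacetonato (acac, -1). Ligand charge sum = -4.
Charge balance with barium (+2) requires 1 complex ion per 1 barium.

Ba[Sn(acac)Cl(gly)(N3)]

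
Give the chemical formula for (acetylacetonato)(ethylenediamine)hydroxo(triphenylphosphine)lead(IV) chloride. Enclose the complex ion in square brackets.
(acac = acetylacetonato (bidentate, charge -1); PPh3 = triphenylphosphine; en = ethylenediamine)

Ligands: 1 acetylacetonato (acac, -1), 1 triphenylphosphine (PPh3, neutral), 1 ethylenediamine (en, neutral), 1 hydroxo (OH, -1). Ligand charge sum = -2.
With Pb in oxidation state +4, the complex ion is [Pb...]^2+.
Charge balance with chloride (-1) requires 1 complex ion per 2 chloride.

[Pb(acac)(en)(OH)(PPh3)]Cl2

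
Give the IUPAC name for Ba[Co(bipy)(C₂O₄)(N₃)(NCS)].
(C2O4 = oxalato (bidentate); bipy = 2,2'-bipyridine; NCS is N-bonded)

The 1 barium counter-ion carries a total charge of +2, so each complex ion is 2−.
Ligand charges: 1×oxalato (-2 each), 1×2,2'-bipyridine (neutral), 1×azido (-1 each), 1×isothiocyanato (-1 each); total -4. So Co + (-4) = 2−, giving Co = +2.
The complex ion is anionic, so cobalt takes the -ate form cobaltate(II).

barium azido(2,2'-bipyridine)isothiocyanatooxalatocobaltate(II)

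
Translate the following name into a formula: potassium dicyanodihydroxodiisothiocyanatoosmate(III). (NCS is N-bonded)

Ligands: 2 hydroxo (OH, -1), 2 isothiocyanato (NCS, -1), 2 cyano (CN, -1). Ligand charge sum = -6.
With Os in oxidation state +3, the complex ion is [Os...]^3−.
Charge balance with potassium (+1) requires 1 complex ion per 3 potassium.

K3[Os(CN)2(NCS)2(OH)2]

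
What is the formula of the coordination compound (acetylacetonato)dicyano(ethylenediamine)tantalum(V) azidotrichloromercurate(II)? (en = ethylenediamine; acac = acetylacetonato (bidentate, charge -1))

[Ta(acac)(CN)2(en)][HgCl3(N3)]

Cation [Ta…]: ligand charges -3, Ta(V) ⇒ ion charge 2+.
Anion [Hg…]: ligand charges -4, Hg(II) ⇒ ion charge 2−.
One 2+ cation balances one 2− anion.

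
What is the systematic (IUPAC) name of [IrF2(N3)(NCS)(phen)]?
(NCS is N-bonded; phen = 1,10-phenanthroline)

There is no counter-ion, so the complex is neutral overall.
Ligand charges: 1×azido (-1 each), 1×isothiocyanato (-1 each), 2×fluoro (-1 each), 1×1,10-phenanthroline (neutral); total -4. So Ir + (-4) = 0, giving Ir = +4.
Ligands are named alphabetically: azido before fluoro before isothiocyanato before phenanthroline.

azidodifluoroisothiocyanato(1,10-phenanthroline)iridium(IV)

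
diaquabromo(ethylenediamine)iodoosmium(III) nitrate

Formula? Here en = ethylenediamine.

[OsBr(en)(H2O)2I]NO3

Ligands: 1 ethylenediamine (en, neutral), 1 iodo (I, -1), 2 aqua (H2O, neutral), 1 bromo (Br, -1). Ligand charge sum = -2.
Charge balance with nitrate (-1) requires 1 complex ion per 1 nitrate.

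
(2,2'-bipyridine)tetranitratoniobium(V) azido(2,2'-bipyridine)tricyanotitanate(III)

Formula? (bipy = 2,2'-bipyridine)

[Nb(bipy)(NO3)4][Ti(bipy)(CN)3(N3)]

Cation [Nb…]: ligand charges -4, Nb(V) ⇒ ion charge 1+.
Anion [Ti…]: ligand charges -4, Ti(III) ⇒ ion charge 1−.
One 1+ cation balances one 1− anion.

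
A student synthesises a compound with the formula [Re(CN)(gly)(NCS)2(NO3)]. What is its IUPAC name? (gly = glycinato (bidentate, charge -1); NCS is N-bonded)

There is no counter-ion, so the complex is neutral overall.
Ligand charges: 1×nitrato (-1 each), 1×glycinato (-1 each), 1×cyano (-1 each), 2×isothiocyanato (-1 each); total -5. So Re + (-5) = 0, giving Re = +5.
Ligands are named alphabetically: cyano before glycinato before isothiocyanato before nitrato.

cyano(glycinato)diisothiocyanatonitratorhenium(V)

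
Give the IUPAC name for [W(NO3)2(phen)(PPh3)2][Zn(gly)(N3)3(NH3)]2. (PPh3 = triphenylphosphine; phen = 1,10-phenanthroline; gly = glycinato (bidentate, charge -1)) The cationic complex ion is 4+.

dinitrato(1,10-phenanthroline)bis(triphenylphosphine)tungsten(VI) amminetriazido(glycinato)zincate(II)

Both ions are complex: the cation is named first with the plain metal name, the anion second with the -ate form; each ion's ligands are alphabetised independently.
The complex cation is given as 4+; its ligand charges sum to -2, so W = +6.
With 2 anions per cation, each anion must be 4/2 = 2−.
Anion: ligand charges sum to -4; for the ion to be 2−, Zn = +2.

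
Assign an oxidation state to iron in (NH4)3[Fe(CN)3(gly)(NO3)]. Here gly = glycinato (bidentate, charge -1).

3 ammonium outside the brackets (+1 each) → the complex ion is 3−.
Ligand charges: 1×gly = -1; 3×CN = -3; 1×NO3 = -1; sum -5.
Fe + (-5) = 3− ⇒ Fe is +2.

+2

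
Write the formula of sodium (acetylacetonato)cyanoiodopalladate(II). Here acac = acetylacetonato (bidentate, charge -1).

Ligands: 1 acetylacetonato (acac, -1), 1 cyano (CN, -1), 1 iodo (I, -1). Ligand charge sum = -3.
With Pd in oxidation state +2, the complex ion is [Pd...]^1−.
Charge balance with sodium (+1) requires 1 complex ion per 1 sodium.

Na[Pd(acac)(CN)I]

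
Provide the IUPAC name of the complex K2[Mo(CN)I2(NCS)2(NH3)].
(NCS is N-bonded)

potassium amminecyanodiiododiisothiocyanatomolybdate(III)

The 2 potassium counter-ions carry a total charge of +2, so each complex ion is 2−.
Ligand charges: 1×ammine (neutral), 1×cyano (-1 each), 2×isothiocyanato (-1 each), 2×iodo (-1 each); total -5. So Mo + (-5) = 2−, giving Mo = +3.
Ligands are named alphabetically: ammine before cyano before iodo before isothiocyanato.
The complex ion is anionic, so molybdenum takes the -ate form molybdate(III).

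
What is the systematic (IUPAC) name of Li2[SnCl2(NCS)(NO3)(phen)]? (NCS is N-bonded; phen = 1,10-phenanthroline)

lithium dichloroisothiocyanatonitrato(1,10-phenanthroline)stannate(II)

The 2 lithium counter-ions carry a total charge of +2, so each complex ion is 2−.
Ligand charges: 1×nitrato (-1 each), 2×chloro (-1 each), 1×isothiocyanato (-1 each), 1×1,10-phenanthroline (neutral); total -4. So Sn + (-4) = 2−, giving Sn = +2.
Ligands are named alphabetically: chloro before isothiocyanato before nitrato before phenanthroline.
The complex ion is anionic, so tin takes the -ate form stannate(II).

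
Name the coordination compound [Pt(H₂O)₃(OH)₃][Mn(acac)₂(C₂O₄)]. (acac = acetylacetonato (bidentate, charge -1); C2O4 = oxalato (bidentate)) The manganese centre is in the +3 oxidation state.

Mn is given as +3; the anion's ligand charges sum to -4, so the complex anion is 1−.
A 1:1 salt means the cation carries the equal and opposite charge, 1+.
Cation: ligand charges sum to -3; for the ion to be 1+, Pt = +4.

triaquatrihydroxoplatinum(IV) bis(acetylacetonato)oxalatomanganate(III)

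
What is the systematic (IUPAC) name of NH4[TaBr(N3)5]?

The 1 ammonium counter-ion carries a total charge of +1, so each complex ion is 1−.
Ligand charges: 5×azido (-1 each), 1×bromo (-1 each); total -6. So Ta + (-6) = 1−, giving Ta = +5.
The complex ion is anionic, so tantalum takes the -ate form tantalate(V).

ammonium pentaazidobromotantalate(V)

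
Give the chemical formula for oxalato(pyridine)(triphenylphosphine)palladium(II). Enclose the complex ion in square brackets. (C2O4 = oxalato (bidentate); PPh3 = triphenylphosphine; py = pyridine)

[Pd(C2O4)(PPh3)(py)]

Ligands: 1 oxalato (C2O4, -2), 1 triphenylphosphine (PPh3, neutral), 1 pyridine (py, neutral). Ligand charge sum = -2.
With Pd in oxidation state +2, the complex ion is [Pd...].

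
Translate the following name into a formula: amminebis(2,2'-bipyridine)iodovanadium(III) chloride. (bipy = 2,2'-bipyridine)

Ligands: 2 2,2'-bipyridine (bipy, neutral), 1 ammine (NH3, neutral), 1 iodo (I, -1). Ligand charge sum = -1.
Charge balance with chloride (-1) requires 1 complex ion per 2 chloride.

[V(bipy)2I(NH3)]Cl2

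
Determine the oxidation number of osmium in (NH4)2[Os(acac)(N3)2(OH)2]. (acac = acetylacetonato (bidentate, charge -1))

+3

2 ammonium outside the brackets (+1 each) → the complex ion is 2−.
Ligand charges: 2×OH = -2; 1×acac = -1; 2×N3 = -2; sum -5.
Os + (-5) = 2− ⇒ Os is +3.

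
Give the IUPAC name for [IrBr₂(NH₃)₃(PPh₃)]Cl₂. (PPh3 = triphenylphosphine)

triamminedibromo(triphenylphosphine)iridium(IV) chloride

The 2 chloride counter-ions carry a total charge of -2, so each complex ion is 2+.
Ligand charges: 3×ammine (neutral), 1×triphenylphosphine (neutral), 2×bromo (-1 each); total -2. So Ir + (-2) = 2+, giving Ir = +4.
Ligands are named alphabetically: ammine before bromo before triphenylphosphine.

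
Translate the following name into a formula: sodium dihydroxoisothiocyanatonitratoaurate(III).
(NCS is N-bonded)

Na[Au(NCS)(NO3)(OH)2]

Ligands: 2 hydroxo (OH, -1), 1 nitrato (NO3, -1), 1 isothiocyanato (NCS, -1). Ligand charge sum = -4.
Charge balance with sodium (+1) requires 1 complex ion per 1 sodium.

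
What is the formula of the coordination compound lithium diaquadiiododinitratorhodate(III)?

Ligands: 2 nitrato (NO3, -1), 2 iodo (I, -1), 2 aqua (H2O, neutral). Ligand charge sum = -4.
With Rh in oxidation state +3, the complex ion is [Rh...]^1−.
Charge balance with lithium (+1) requires 1 complex ion per 1 lithium.

Li[Rh(H2O)2I2(NO3)2]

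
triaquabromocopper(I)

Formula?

[CuBr(H2O)3]

Ligands: 3 aqua (H2O, neutral), 1 bromo (Br, -1). Ligand charge sum = -1.
With Cu in oxidation state +1, the complex ion is [Cu...].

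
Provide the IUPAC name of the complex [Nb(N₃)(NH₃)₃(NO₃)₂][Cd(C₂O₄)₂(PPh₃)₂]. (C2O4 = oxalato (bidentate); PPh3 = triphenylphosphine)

triammineazidodinitratoniobium(V) dioxalatobis(triphenylphosphine)cadmate(II)

Both ions are complex: the cation is named first with the plain metal name, the anion second with the -ate form; each ion's ligands are alphabetised independently.
Cadmium is always +2 in its complexes; the anion's ligand charges sum to -4, so the complex anion is 2−.
A 1:1 salt means the cation carries the equal and opposite charge, 2+.
Cation: ligand charges sum to -3; for the ion to be 2+, Nb = +5.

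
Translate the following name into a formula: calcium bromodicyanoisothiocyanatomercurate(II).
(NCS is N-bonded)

Ca[HgBr(CN)2(NCS)]

Ligands: 1 bromo (Br, -1), 2 cyano (CN, -1), 1 isothiocyanato (NCS, -1). Ligand charge sum = -4.
With Hg in oxidation state +2, the complex ion is [Hg...]^2−.
Charge balance with calcium (+2) requires 1 complex ion per 1 calcium.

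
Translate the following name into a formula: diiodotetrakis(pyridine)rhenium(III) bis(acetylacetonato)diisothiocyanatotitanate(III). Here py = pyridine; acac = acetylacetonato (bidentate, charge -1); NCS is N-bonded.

Cation [Re…]: ligand charges -2, Re(III) ⇒ ion charge 1+.
Anion [Ti…]: ligand charges -4, Ti(III) ⇒ ion charge 1−.
One 1+ cation balances one 1− anion.

[ReI2(py)4][Ti(acac)2(NCS)2]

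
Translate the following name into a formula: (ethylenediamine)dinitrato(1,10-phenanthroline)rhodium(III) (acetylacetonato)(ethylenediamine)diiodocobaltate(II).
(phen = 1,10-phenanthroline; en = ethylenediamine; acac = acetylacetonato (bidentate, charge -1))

Cation [Rh…]: ligand charges -2, Rh(III) ⇒ ion charge 1+.
Anion [Co…]: ligand charges -3, Co(II) ⇒ ion charge 1−.
One 1+ cation balances one 1− anion.

[Rh(en)(NO3)2(phen)][Co(acac)(en)I2]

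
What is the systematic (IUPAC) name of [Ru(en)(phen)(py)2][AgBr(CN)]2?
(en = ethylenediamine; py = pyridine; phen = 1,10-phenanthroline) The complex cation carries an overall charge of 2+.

Both ions are complex: the cation is named first with the plain metal name, the anion second with the -ate form; each ion's ligands are alphabetised independently.
The complex cation is given as 2+; its ligand charges sum to 0, so Ru = +2.
With 2 anions per cation, each anion must be 2/2 = 1−.
Anion: ligand charges sum to -2; for the ion to be 1−, Ag = +1.

(ethylenediamine)(1,10-phenanthroline)bis(pyridine)ruthenium(II) bromocyanoargentate(I)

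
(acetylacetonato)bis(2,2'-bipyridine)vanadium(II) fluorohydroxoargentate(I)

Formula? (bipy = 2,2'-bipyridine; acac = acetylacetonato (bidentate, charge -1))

[V(acac)(bipy)2][AgF(OH)]

Cation [V…]: ligand charges -1, V(II) ⇒ ion charge 1+.
Anion [Ag…]: ligand charges -2, Ag(I) ⇒ ion charge 1−.
One 1+ cation balances one 1− anion.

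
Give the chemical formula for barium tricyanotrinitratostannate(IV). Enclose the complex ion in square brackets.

Ba[Sn(CN)3(NO3)3]

Ligands: 3 nitrato (NO3, -1), 3 cyano (CN, -1). Ligand charge sum = -6.
With Sn in oxidation state +4, the complex ion is [Sn...]^2−.
Charge balance with barium (+2) requires 1 complex ion per 1 barium.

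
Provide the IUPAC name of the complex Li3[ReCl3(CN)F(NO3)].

lithium trichlorocyanofluoronitratorhenate(III)

The 3 lithium counter-ions carry a total charge of +3, so each complex ion is 3−.
Ligand charges: 1×cyano (-1 each), 1×fluoro (-1 each), 1×nitrato (-1 each), 3×chloro (-1 each); total -6. So Re + (-6) = 3−, giving Re = +3.
The complex ion is anionic, so rhenium takes the -ate form rhenate(III).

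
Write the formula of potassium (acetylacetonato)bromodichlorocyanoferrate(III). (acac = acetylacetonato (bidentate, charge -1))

K2[Fe(acac)BrCl2(CN)]

Ligands: 1 acetylacetonato (acac, -1), 2 chloro (Cl, -1), 1 cyano (CN, -1), 1 bromo (Br, -1). Ligand charge sum = -5.
With Fe in oxidation state +3, the complex ion is [Fe...]^2−.
Charge balance with potassium (+1) requires 1 complex ion per 2 potassium.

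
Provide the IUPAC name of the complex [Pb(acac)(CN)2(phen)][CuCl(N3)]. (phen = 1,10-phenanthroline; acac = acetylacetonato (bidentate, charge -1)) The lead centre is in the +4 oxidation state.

(acetylacetonato)dicyano(1,10-phenanthroline)lead(IV) azidochlorocuprate(I)

Both ions are complex: the cation is named first with the plain metal name, the anion second with the -ate form; each ion's ligands are alphabetised independently.
Pb is given as +4; the cation's ligand charges sum to -3, so the complex cation is 1+.
A 1:1 salt means the anion carries the equal and opposite charge, 1−.
Anion: ligand charges sum to -2; for the ion to be 1−, Cu = +1.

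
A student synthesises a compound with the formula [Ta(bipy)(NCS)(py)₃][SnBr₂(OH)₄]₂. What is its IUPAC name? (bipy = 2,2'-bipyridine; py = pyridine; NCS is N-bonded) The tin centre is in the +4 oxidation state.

(2,2'-bipyridine)isothiocyanatotris(pyridine)tantalum(V) dibromotetrahydroxostannate(IV)

Sn is given as +4; the anion's ligand charges sum to -6, so the complex anion is 2−.
With 2 anions per cation, the cation must be 2×2 = 4+.
Cation: ligand charges sum to -1; for the ion to be 4+, Ta = +5.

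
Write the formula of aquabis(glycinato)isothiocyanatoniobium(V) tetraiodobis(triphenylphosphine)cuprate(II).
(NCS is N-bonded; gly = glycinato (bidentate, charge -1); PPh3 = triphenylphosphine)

[Nb(gly)2(H2O)(NCS)][CuI4(PPh3)2]

Cation [Nb…]: ligand charges -3, Nb(V) ⇒ ion charge 2+.
Anion [Cu…]: ligand charges -4, Cu(II) ⇒ ion charge 2−.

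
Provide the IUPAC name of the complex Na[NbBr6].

sodium hexabromoniobate(V)

The 1 sodium counter-ion carries a total charge of +1, so each complex ion is 1−.
Ligand charges: 6×bromo (-1 each); total -6. So Nb + (-6) = 1−, giving Nb = +5.
The complex ion is anionic, so niobium takes the -ate form niobate(V).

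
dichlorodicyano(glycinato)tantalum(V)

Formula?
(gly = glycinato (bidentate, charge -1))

[TaCl2(CN)2(gly)]

Ligands: 2 chloro (Cl, -1), 1 glycinato (gly, -1), 2 cyano (CN, -1). Ligand charge sum = -5.
With Ta in oxidation state +5, the complex ion is [Ta...].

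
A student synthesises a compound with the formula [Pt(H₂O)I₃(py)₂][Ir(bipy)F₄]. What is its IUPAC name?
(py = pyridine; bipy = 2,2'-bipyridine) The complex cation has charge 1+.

The complex cation is given as 1+; its ligand charges sum to -3, so Pt = +4.
A 1:1 salt means the anion carries the equal and opposite charge, 1−.
Anion: ligand charges sum to -4; for the ion to be 1−, Ir = +3.

aquatriiodobis(pyridine)platinum(IV) (2,2'-bipyridine)tetrafluoroiridate(III)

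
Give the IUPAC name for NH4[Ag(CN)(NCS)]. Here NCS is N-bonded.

ammonium cyanoisothiocyanatoargentate(I)

The 1 ammonium counter-ion carries a total charge of +1, so each complex ion is 1−.
Ligand charges: 1×cyano (-1 each), 1×isothiocyanato (-1 each); total -2. So Ag + (-2) = 1−, giving Ag = +1.
Ligands are named alphabetically: cyano before isothiocyanato.
The complex ion is anionic, so silver takes the -ate form argentate(I).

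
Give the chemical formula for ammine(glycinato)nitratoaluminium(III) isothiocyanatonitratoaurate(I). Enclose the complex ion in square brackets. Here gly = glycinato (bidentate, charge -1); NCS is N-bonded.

[Al(gly)(NH3)(NO3)][Au(NCS)(NO3)]

Cation [Al…]: ligand charges -2, Al(III) ⇒ ion charge 1+.
Anion [Au…]: ligand charges -2, Au(I) ⇒ ion charge 1−.
One 1+ cation balances one 1− anion.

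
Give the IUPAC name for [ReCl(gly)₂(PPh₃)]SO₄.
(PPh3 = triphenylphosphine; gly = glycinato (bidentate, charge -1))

chlorobis(glycinato)(triphenylphosphine)rhenium(V) sulfate

The 1 sulfate counter-ion carries a total charge of -2, so each complex ion is 2+.
Ligand charges: 1×triphenylphosphine (neutral), 2×glycinato (-1 each), 1×chloro (-1 each); total -3. So Re + (-3) = 2+, giving Re = +5.
Ligands are named alphabetically: chloro before glycinato before triphenylphosphine.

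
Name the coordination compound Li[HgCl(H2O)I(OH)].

lithium aquachlorohydroxoiodomercurate(II)

The 1 lithium counter-ion carries a total charge of +1, so each complex ion is 1−.
Ligand charges: 1×hydroxo (-1 each), 1×iodo (-1 each), 1×chloro (-1 each), 1×aqua (neutral); total -3. So Hg + (-3) = 1−, giving Hg = +2.
The complex ion is anionic, so mercury takes the -ate form mercurate(II).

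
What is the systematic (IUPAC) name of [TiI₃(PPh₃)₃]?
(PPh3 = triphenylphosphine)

triiodotris(triphenylphosphine)titanium(III)

There is no counter-ion, so the complex is neutral overall.
Ligand charges: 3×triphenylphosphine (neutral), 3×iodo (-1 each); total -3. So Ti + (-3) = 0, giving Ti = +3.
Ligands are named alphabetically: iodo before triphenylphosphine.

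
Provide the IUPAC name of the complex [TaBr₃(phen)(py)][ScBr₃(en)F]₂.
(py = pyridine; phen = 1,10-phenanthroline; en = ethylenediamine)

tribromo(1,10-phenanthroline)(pyridine)tantalum(V) tribromo(ethylenediamine)fluoroscandate(III)

Both ions are complex: the cation is named first with the plain metal name, the anion second with the -ate form; each ion's ligands are alphabetised independently.
Scandium is always +3 in its complexes; the anion's ligand charges sum to -4, so the complex anion is 1−.
With 2 anions per cation, the cation must be 2×1 = 2+.
Cation: ligand charges sum to -3; for the ion to be 2+, Ta = +5.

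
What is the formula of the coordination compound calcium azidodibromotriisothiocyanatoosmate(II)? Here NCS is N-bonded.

Ca2[OsBr2(N3)(NCS)3]

Ligands: 1 azido (N3, -1), 2 bromo (Br, -1), 3 isothiocyanato (NCS, -1). Ligand charge sum = -6.
With Os in oxidation state +2, the complex ion is [Os...]^4−.
Charge balance with calcium (+2) requires 1 complex ion per 2 calcium.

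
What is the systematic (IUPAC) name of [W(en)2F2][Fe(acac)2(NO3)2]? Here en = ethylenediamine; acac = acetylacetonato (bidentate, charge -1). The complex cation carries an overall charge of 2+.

bis(ethylenediamine)difluorotungsten(IV) bis(acetylacetonato)dinitratoferrate(II)

Both ions are complex: the cation is named first with the plain metal name, the anion second with the -ate form; each ion's ligands are alphabetised independently.
The complex cation is given as 2+; its ligand charges sum to -2, so W = +4.
A 1:1 salt means the anion carries the equal and opposite charge, 2−.
Anion: ligand charges sum to -4; for the ion to be 2−, Fe = +2.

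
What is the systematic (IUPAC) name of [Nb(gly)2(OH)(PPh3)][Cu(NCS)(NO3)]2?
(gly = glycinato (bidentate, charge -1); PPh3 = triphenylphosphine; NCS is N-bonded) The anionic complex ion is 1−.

Both ions are complex: the cation is named first with the plain metal name, the anion second with the -ate form; each ion's ligands are alphabetised independently.
The complex anion is given as 1−; its ligand charges sum to -2, so Cu = +1.
With 2 anions per cation, the cation must be 2×1 = 2+.
Cation: ligand charges sum to -3; for the ion to be 2+, Nb = +5.

bis(glycinato)hydroxo(triphenylphosphine)niobium(V) isothiocyanatonitratocuprate(I)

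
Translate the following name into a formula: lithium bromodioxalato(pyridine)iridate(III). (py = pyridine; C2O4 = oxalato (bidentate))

Li2[IrBr(C2O4)2(py)]

Ligands: 1 pyridine (py, neutral), 1 bromo (Br, -1), 2 oxalato (C2O4, -2). Ligand charge sum = -5.
With Ir in oxidation state +3, the complex ion is [Ir...]^2−.
Charge balance with lithium (+1) requires 1 complex ion per 2 lithium.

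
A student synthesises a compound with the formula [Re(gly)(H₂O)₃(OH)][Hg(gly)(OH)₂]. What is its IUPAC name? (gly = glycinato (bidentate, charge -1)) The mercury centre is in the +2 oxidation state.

triaqua(glycinato)hydroxorhenium(III) (glycinato)dihydroxomercurate(II)

Both ions are complex: the cation is named first with the plain metal name, the anion second with the -ate form; each ion's ligands are alphabetised independently.
Hg is given as +2; the anion's ligand charges sum to -3, so the complex anion is 1−.
A 1:1 salt means the cation carries the equal and opposite charge, 1+.
Cation: ligand charges sum to -2; for the ion to be 1+, Re = +3.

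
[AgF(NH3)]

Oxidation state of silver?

+1

No counter-ion: the bracketed complex is neutral.
Ligand charges: 1×F = -1; 1×NH3 neutral; sum -1.
Ag + (-1) = 0 ⇒ Ag is +1.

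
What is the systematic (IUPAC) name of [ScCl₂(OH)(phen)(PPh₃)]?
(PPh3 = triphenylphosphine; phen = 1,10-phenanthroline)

There is no counter-ion, so the complex is neutral overall.
Ligand charges: 1×triphenylphosphine (neutral), 2×chloro (-1 each), 1×hydroxo (-1 each), 1×1,10-phenanthroline (neutral); total -3. So Sc + (-3) = 0, giving Sc = +3.
Ligands are named alphabetically: chloro before hydroxo before phenanthroline before triphenylphosphine.

dichlorohydroxo(1,10-phenanthroline)(triphenylphosphine)scandium(III)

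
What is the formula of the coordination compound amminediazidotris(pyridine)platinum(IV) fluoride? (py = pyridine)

[Pt(N3)2(NH3)(py)3]F2

Ligands: 2 azido (N3, -1), 1 ammine (NH3, neutral), 3 pyridine (py, neutral). Ligand charge sum = -2.
With Pt in oxidation state +4, the complex ion is [Pt...]^2+.
Charge balance with fluoride (-1) requires 1 complex ion per 2 fluoride.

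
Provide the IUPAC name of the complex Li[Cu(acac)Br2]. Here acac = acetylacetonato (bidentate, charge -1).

The 1 lithium counter-ion carries a total charge of +1, so each complex ion is 1−.
Ligand charges: 2×bromo (-1 each), 1×acetylacetonato (-1 each); total -3. So Cu + (-3) = 1−, giving Cu = +2.
Ligands are named alphabetically: acetylacetonato before bromo.
The complex ion is anionic, so copper takes the -ate form cuprate(II).

lithium (acetylacetonato)dibromocuprate(II)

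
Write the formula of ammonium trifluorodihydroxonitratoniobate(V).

NH4[NbF3(NO3)(OH)2]

Ligands: 2 hydroxo (OH, -1), 1 nitrato (NO3, -1), 3 fluoro (F, -1). Ligand charge sum = -6.
Charge balance with ammonium (+1) requires 1 complex ion per 1 ammonium.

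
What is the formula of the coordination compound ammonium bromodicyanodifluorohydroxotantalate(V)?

NH4[TaBr(CN)2F2(OH)]

Ligands: 1 hydroxo (OH, -1), 1 bromo (Br, -1), 2 fluoro (F, -1), 2 cyano (CN, -1). Ligand charge sum = -6.
With Ta in oxidation state +5, the complex ion is [Ta...]^1−.
Charge balance with ammonium (+1) requires 1 complex ion per 1 ammonium.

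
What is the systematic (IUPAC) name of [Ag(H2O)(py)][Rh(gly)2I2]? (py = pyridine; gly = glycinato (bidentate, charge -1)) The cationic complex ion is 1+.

aqua(pyridine)silver(I) bis(glycinato)diiodorhodate(III)

Both ions are complex: the cation is named first with the plain metal name, the anion second with the -ate form; each ion's ligands are alphabetised independently.
The complex cation is given as 1+; its ligand charges sum to 0, so Ag = +1.
A 1:1 salt means the anion carries the equal and opposite charge, 1−.
Anion: ligand charges sum to -4; for the ion to be 1−, Rh = +3.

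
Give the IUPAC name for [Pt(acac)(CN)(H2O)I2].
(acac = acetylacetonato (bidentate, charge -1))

(acetylacetonato)aquacyanodiiodoplatinum(IV)

There is no counter-ion, so the complex is neutral overall.
Ligand charges: 1×cyano (-1 each), 2×iodo (-1 each), 1×aqua (neutral), 1×acetylacetonato (-1 each); total -4. So Pt + (-4) = 0, giving Pt = +4.
Ligands are named alphabetically: acetylacetonato before aqua before cyano before iodo.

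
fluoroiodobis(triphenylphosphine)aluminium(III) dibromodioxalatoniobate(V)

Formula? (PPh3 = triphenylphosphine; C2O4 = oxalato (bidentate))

Cation [Al…]: ligand charges -2, Al(III) ⇒ ion charge 1+.
Anion [Nb…]: ligand charges -6, Nb(V) ⇒ ion charge 1−.

[AlFI(PPh3)2][NbBr2(C2O4)2]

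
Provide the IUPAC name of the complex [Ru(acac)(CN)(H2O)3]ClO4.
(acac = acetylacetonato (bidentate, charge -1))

(acetylacetonato)triaquacyanoruthenium(III) perchlorate

The 1 perchlorate counter-ion carries a total charge of -1, so each complex ion is 1+.
Ligand charges: 3×aqua (neutral), 1×acetylacetonato (-1 each), 1×cyano (-1 each); total -2. So Ru + (-2) = 1+, giving Ru = +3.
Ligands are named alphabetically: acetylacetonato before aqua before cyano.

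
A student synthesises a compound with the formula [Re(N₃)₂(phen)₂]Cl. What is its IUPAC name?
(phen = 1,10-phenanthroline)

The 1 chloride counter-ion carries a total charge of -1, so each complex ion is 1+.
Ligand charges: 2×azido (-1 each), 2×1,10-phenanthroline (neutral); total -2. So Re + (-2) = 1+, giving Re = +3.
Ligands are named alphabetically: azido before phenanthroline.

diazidobis(1,10-phenanthroline)rhenium(III) chloride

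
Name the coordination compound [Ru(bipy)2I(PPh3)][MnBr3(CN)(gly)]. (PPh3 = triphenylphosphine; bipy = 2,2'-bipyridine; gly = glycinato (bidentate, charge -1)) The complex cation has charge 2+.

bis(2,2'-bipyridine)iodo(triphenylphosphine)ruthenium(III) tribromocyano(glycinato)manganate(III)

The complex cation is given as 2+; its ligand charges sum to -1, so Ru = +3.
A 1:1 salt means the anion carries the equal and opposite charge, 2−.
Anion: ligand charges sum to -5; for the ion to be 2−, Mn = +3.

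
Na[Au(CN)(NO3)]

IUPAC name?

The 1 sodium counter-ion carries a total charge of +1, so each complex ion is 1−.
Ligand charges: 1×cyano (-1 each), 1×nitrato (-1 each); total -2. So Au + (-2) = 1−, giving Au = +1.
Ligands are named alphabetically: cyano before nitrato.
The complex ion is anionic, so gold takes the -ate form aurate(I).

sodium cyanonitratoaurate(I)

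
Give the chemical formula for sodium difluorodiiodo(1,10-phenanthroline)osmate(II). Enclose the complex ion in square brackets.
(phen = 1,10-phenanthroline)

Na2[OsF2I2(phen)]

Ligands: 2 fluoro (F, -1), 1 1,10-phenanthroline (phen, neutral), 2 iodo (I, -1). Ligand charge sum = -4.
Charge balance with sodium (+1) requires 1 complex ion per 2 sodium.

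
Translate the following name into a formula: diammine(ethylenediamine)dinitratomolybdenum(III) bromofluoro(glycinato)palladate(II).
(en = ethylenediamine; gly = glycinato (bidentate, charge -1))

[Mo(en)(NH3)2(NO3)2][PdBrF(gly)]

Cation [Mo…]: ligand charges -2, Mo(III) ⇒ ion charge 1+.
Anion [Pd…]: ligand charges -3, Pd(II) ⇒ ion charge 1−.
One 1+ cation balances one 1− anion.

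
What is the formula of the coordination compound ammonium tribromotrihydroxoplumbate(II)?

(NH4)4[PbBr3(OH)3]

Ligands: 3 hydroxo (OH, -1), 3 bromo (Br, -1). Ligand charge sum = -6.
With Pb in oxidation state +2, the complex ion is [Pb...]^4−.
Charge balance with ammonium (+1) requires 1 complex ion per 4 ammonium.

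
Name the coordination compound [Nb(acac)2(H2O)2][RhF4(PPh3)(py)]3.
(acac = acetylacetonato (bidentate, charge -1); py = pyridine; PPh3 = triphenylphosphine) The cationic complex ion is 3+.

Both ions are complex: the cation is named first with the plain metal name, the anion second with the -ate form; each ion's ligands are alphabetised independently.
The complex cation is given as 3+; its ligand charges sum to -2, so Nb = +5.
With 3 anions per cation, each anion must be 3/3 = 1−.
Anion: ligand charges sum to -4; for the ion to be 1−, Rh = +3.

bis(acetylacetonato)diaquaniobium(V) tetrafluoro(pyridine)(triphenylphosphine)rhodate(III)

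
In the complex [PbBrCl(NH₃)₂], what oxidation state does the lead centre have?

No counter-ion: the bracketed complex is neutral.
Ligand charges: 1×Br = -1; 2×NH3 neutral; 1×Cl = -1; sum -2.
Pb + (-2) = 0 ⇒ Pb is +2.

+2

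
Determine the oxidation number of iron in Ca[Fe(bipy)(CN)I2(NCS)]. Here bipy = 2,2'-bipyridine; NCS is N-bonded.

1 calcium outside the brackets (+2 each) → the complex ion is 2−.
Ligand charges: 1×bipy neutral; 1×CN = -1; 1×NCS = -1; 2×I = -2; sum -4.
Fe + (-4) = 2− ⇒ Fe is +2.

+2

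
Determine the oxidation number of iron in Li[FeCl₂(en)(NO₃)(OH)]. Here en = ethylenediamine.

1 lithium outside the brackets (+1 each) → the complex ion is 1−.
Ligand charges: 2×Cl = -2; 1×OH = -1; 1×en neutral; 1×NO3 = -1; sum -4.
Fe + (-4) = 1− ⇒ Fe is +3.

+3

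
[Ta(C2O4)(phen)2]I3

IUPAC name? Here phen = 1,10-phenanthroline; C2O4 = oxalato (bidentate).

oxalatobis(1,10-phenanthroline)tantalum(V) iodide

The 3 iodide counter-ions carry a total charge of -3, so each complex ion is 3+.
Ligand charges: 2×1,10-phenanthroline (neutral), 1×oxalato (-2 each); total -2. So Ta + (-2) = 3+, giving Ta = +5.
Ligands are named alphabetically: oxalato before phenanthroline.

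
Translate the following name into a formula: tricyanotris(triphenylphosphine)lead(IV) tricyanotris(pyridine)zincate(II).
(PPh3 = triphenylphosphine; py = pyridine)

Cation [Pb…]: ligand charges -3, Pb(IV) ⇒ ion charge 1+.
Anion [Zn…]: ligand charges -3, Zn(II) ⇒ ion charge 1−.
One 1+ cation balances one 1− anion.

[Pb(CN)3(PPh3)3][Zn(CN)3(py)3]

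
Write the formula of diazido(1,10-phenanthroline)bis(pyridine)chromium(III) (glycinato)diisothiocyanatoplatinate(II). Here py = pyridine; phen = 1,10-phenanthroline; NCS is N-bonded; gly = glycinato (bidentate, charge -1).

[Cr(N3)2(phen)(py)2][Pt(gly)(NCS)2]

Cation [Cr…]: ligand charges -2, Cr(III) ⇒ ion charge 1+.
Anion [Pt…]: ligand charges -3, Pt(II) ⇒ ion charge 1−.
One 1+ cation balances one 1− anion.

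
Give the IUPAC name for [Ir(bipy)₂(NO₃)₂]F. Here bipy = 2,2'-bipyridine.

The 1 fluoride counter-ion carries a total charge of -1, so each complex ion is 1+.
Ligand charges: 2×2,2'-bipyridine (neutral), 2×nitrato (-1 each); total -2. So Ir + (-2) = 1+, giving Ir = +3.
Ligands are named alphabetically: bipyridine before nitrato.

bis(2,2'-bipyridine)dinitratoiridium(III) fluoride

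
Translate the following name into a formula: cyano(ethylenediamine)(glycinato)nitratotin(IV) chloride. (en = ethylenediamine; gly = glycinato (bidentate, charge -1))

Ligands: 1 cyano (CN, -1), 1 nitrato (NO3, -1), 1 ethylenediamine (en, neutral), 1 glycinato (gly, -1). Ligand charge sum = -3.
With Sn in oxidation state +4, the complex ion is [Sn...]^1+.
Charge balance with chloride (-1) requires 1 complex ion per 1 chloride.

[Sn(CN)(en)(gly)(NO3)]Cl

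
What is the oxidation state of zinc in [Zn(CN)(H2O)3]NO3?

1 nitrate outside the brackets (-1 each) → the complex ion is 1+.
Ligand charges: 3×H2O neutral; 1×CN = -1; sum -1.
Zn + (-1) = 1+ ⇒ Zn is +2.

+2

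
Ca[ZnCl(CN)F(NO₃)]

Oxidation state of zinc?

1 calcium outside the brackets (+2 each) → the complex ion is 2−.
Ligand charges: 1×CN = -1; 1×Cl = -1; 1×F = -1; 1×NO3 = -1; sum -4.
Zn + (-4) = 2− ⇒ Zn is +2.

+2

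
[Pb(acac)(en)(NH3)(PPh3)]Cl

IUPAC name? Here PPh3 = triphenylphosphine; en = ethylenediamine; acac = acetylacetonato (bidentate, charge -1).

The 1 chloride counter-ion carries a total charge of -1, so each complex ion is 1+.
Ligand charges: 1×triphenylphosphine (neutral), 1×ethylenediamine (neutral), 1×ammine (neutral), 1×acetylacetonato (-1 each); total -1. So Pb + (-1) = 1+, giving Pb = +2.
Ligands are named alphabetically: acetylacetonato before ammine before ethylenediamine before triphenylphosphine.

(acetylacetonato)ammine(ethylenediamine)(triphenylphosphine)lead(II) chloride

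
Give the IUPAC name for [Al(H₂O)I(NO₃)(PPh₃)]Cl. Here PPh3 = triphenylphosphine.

aquaiodonitrato(triphenylphosphine)aluminium(III) chloride

The 1 chloride counter-ion carries a total charge of -1, so each complex ion is 1+.
Ligand charges: 1×nitrato (-1 each), 1×triphenylphosphine (neutral), 1×aqua (neutral), 1×iodo (-1 each); total -2. So Al + (-2) = 1+, giving Al = +3.
Ligands are named alphabetically: aqua before iodo before nitrato before triphenylphosphine.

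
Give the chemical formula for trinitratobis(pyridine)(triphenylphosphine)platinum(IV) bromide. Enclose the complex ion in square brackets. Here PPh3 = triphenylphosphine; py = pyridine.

[Pt(NO3)3(PPh3)(py)2]Br

Ligands: 3 nitrato (NO3, -1), 1 triphenylphosphine (PPh3, neutral), 2 pyridine (py, neutral). Ligand charge sum = -3.
Charge balance with bromide (-1) requires 1 complex ion per 1 bromide.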